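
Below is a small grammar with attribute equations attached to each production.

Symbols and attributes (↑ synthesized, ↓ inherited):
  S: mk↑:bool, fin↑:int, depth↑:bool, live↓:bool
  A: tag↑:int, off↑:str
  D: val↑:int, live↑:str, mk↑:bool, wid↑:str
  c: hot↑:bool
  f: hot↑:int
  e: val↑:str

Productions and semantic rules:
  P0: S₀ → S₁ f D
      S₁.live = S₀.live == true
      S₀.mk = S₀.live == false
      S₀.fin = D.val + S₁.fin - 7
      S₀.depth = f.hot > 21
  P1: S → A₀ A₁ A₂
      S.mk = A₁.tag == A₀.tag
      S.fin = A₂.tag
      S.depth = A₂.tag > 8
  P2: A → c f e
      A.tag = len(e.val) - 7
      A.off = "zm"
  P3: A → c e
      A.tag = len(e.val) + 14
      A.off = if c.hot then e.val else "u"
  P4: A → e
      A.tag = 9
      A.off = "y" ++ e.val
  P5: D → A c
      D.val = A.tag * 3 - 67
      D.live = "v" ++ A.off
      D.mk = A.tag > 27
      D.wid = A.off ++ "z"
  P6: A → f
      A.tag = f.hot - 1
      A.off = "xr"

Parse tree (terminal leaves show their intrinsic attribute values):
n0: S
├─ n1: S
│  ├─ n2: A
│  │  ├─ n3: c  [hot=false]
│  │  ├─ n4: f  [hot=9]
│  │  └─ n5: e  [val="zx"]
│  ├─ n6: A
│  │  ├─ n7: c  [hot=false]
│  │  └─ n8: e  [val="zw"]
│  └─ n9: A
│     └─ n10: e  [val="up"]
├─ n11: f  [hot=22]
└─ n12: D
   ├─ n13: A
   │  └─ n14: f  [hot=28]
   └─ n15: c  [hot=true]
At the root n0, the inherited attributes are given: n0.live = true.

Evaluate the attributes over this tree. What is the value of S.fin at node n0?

16

1. n0.live = true  [given at root]
2. n1.live = true  [S₀.live == true]
3. n3.hot = false  [terminal]
4. n4.hot = 9  [terminal]
5. n5.val = "zx"  [terminal]
6. n2.tag = -5  [len(e.val) - 7]
7. n2.off = "zm"  ["zm"]
8. n7.hot = false  [terminal]
9. n8.val = "zw"  [terminal]
10. n6.tag = 16  [len(e.val) + 14]
11. n6.off = "u"  [if c.hot then e.val else "u"]
12. n10.val = "up"  [terminal]
13. n9.tag = 9  [9]
14. n9.off = "yup"  ["y" ++ e.val]
15. n1.mk = false  [A₁.tag == A₀.tag]
16. n1.fin = 9  [A₂.tag]
17. n1.depth = true  [A₂.tag > 8]
18. n11.hot = 22  [terminal]
19. n14.hot = 28  [terminal]
20. n13.tag = 27  [f.hot - 1]
21. n13.off = "xr"  ["xr"]
22. n15.hot = true  [terminal]
23. n12.val = 14  [A.tag * 3 - 67]
24. n12.live = "vxr"  ["v" ++ A.off]
25. n12.mk = false  [A.tag > 27]
26. n12.wid = "xrz"  [A.off ++ "z"]
27. n0.mk = false  [S₀.live == false]
28. n0.fin = 16  [D.val + S₁.fin - 7]
29. n0.depth = true  [f.hot > 21]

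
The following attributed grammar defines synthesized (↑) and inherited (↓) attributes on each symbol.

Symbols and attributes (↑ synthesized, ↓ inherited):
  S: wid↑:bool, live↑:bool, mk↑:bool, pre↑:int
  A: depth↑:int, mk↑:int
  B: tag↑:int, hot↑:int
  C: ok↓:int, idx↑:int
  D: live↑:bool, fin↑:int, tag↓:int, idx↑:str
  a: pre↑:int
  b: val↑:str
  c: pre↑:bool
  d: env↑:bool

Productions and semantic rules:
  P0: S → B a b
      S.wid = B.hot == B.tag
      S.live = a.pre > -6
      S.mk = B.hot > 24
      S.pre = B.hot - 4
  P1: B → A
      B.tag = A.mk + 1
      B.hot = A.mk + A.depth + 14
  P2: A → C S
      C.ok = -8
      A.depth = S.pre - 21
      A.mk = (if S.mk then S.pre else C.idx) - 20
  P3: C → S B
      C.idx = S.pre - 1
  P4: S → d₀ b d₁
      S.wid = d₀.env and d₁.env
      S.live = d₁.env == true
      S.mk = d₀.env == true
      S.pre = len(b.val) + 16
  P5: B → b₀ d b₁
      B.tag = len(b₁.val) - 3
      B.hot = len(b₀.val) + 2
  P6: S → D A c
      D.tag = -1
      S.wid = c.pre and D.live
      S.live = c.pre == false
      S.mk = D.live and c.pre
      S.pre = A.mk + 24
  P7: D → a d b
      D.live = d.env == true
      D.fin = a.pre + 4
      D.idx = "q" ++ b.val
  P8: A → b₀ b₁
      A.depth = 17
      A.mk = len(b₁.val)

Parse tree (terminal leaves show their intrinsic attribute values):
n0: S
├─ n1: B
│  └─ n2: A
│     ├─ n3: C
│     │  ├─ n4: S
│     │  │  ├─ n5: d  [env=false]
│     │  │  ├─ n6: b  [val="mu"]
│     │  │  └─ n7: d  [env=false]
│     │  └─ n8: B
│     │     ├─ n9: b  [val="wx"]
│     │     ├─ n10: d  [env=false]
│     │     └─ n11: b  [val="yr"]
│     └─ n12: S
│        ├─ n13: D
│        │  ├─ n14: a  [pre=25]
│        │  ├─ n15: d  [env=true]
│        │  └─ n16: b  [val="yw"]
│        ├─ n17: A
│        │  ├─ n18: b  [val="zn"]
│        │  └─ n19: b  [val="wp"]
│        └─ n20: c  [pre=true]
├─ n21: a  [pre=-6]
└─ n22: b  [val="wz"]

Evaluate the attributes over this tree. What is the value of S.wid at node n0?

1. n3.ok = -8  [-8]
2. n5.env = false  [terminal]
3. n6.val = "mu"  [terminal]
4. n7.env = false  [terminal]
5. n4.wid = false  [d₀.env and d₁.env]
6. n4.live = false  [d₁.env == true]
7. n4.mk = false  [d₀.env == true]
8. n4.pre = 18  [len(b.val) + 16]
9. n9.val = "wx"  [terminal]
10. n10.env = false  [terminal]
11. n11.val = "yr"  [terminal]
12. n8.tag = -1  [len(b₁.val) - 3]
13. n8.hot = 4  [len(b₀.val) + 2]
14. n3.idx = 17  [S.pre - 1]
15. n13.tag = -1  [-1]
16. n14.pre = 25  [terminal]
17. n15.env = true  [terminal]
18. n16.val = "yw"  [terminal]
19. n13.live = true  [d.env == true]
20. n13.fin = 29  [a.pre + 4]
21. n13.idx = "qyw"  ["q" ++ b.val]
22. n18.val = "zn"  [terminal]
23. n19.val = "wp"  [terminal]
24. n17.depth = 17  [17]
25. n17.mk = 2  [len(b₁.val)]
26. n20.pre = true  [terminal]
27. n12.wid = true  [c.pre and D.live]
28. n12.live = false  [c.pre == false]
29. n12.mk = true  [D.live and c.pre]
30. n12.pre = 26  [A.mk + 24]
31. n2.depth = 5  [S.pre - 21]
32. n2.mk = 6  [(if S.mk then S.pre else C.idx) - 20]
33. n1.tag = 7  [A.mk + 1]
34. n1.hot = 25  [A.mk + A.depth + 14]
35. n21.pre = -6  [terminal]
36. n22.val = "wz"  [terminal]
37. n0.wid = false  [B.hot == B.tag]
38. n0.live = false  [a.pre > -6]
39. n0.mk = true  [B.hot > 24]
40. n0.pre = 21  [B.hot - 4]

false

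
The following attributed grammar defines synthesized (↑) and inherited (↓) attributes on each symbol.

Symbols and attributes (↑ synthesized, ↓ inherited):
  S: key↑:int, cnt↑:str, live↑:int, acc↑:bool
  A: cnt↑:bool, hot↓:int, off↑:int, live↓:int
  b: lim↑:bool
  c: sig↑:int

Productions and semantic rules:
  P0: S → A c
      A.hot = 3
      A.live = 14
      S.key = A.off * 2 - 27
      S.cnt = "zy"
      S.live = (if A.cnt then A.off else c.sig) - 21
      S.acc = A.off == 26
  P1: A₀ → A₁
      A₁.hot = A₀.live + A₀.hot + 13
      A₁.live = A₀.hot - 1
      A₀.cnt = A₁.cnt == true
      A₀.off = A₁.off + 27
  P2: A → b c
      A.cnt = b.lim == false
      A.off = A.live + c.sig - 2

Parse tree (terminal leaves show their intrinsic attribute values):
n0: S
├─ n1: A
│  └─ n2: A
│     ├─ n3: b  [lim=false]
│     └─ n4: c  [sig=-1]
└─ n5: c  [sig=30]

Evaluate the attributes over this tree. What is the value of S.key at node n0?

25

1. n1.hot = 3  [3]
2. n1.live = 14  [14]
3. n2.hot = 30  [A₀.live + A₀.hot + 13]
4. n2.live = 2  [A₀.hot - 1]
5. n3.lim = false  [terminal]
6. n4.sig = -1  [terminal]
7. n2.cnt = true  [b.lim == false]
8. n2.off = -1  [A.live + c.sig - 2]
9. n1.cnt = true  [A₁.cnt == true]
10. n1.off = 26  [A₁.off + 27]
11. n5.sig = 30  [terminal]
12. n0.key = 25  [A.off * 2 - 27]
13. n0.cnt = "zy"  ["zy"]
14. n0.live = 5  [(if A.cnt then A.off else c.sig) - 21]
15. n0.acc = true  [A.off == 26]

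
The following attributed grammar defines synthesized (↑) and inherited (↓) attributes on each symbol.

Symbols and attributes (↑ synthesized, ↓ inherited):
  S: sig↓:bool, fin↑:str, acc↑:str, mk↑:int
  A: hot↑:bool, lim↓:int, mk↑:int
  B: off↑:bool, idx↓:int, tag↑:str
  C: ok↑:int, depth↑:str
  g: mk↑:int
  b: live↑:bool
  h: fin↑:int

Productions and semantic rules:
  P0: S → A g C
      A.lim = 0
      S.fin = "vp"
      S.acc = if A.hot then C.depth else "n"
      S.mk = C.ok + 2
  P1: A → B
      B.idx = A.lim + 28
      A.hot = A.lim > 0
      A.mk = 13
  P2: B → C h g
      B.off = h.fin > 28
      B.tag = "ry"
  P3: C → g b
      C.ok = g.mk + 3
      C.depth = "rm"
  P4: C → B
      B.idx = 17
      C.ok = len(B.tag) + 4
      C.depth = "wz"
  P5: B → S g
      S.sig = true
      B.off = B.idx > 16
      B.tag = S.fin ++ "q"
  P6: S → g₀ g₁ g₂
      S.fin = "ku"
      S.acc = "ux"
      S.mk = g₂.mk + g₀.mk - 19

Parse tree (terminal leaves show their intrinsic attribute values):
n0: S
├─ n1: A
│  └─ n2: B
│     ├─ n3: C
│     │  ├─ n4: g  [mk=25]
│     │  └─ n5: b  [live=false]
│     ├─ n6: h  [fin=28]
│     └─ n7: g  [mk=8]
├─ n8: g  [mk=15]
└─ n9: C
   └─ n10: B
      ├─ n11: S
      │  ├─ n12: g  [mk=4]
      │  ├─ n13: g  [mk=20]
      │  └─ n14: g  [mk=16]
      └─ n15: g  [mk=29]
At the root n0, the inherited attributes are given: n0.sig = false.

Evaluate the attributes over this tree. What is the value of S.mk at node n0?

9

1. n0.sig = false  [given at root]
2. n1.lim = 0  [0]
3. n2.idx = 28  [A.lim + 28]
4. n4.mk = 25  [terminal]
5. n5.live = false  [terminal]
6. n3.ok = 28  [g.mk + 3]
7. n3.depth = "rm"  ["rm"]
8. n6.fin = 28  [terminal]
9. n7.mk = 8  [terminal]
10. n2.off = false  [h.fin > 28]
11. n2.tag = "ry"  ["ry"]
12. n1.hot = false  [A.lim > 0]
13. n1.mk = 13  [13]
14. n8.mk = 15  [terminal]
15. n10.idx = 17  [17]
16. n11.sig = true  [true]
17. n12.mk = 4  [terminal]
18. n13.mk = 20  [terminal]
19. n14.mk = 16  [terminal]
20. n11.fin = "ku"  ["ku"]
21. n11.acc = "ux"  ["ux"]
22. n11.mk = 1  [g₂.mk + g₀.mk - 19]
23. n15.mk = 29  [terminal]
24. n10.off = true  [B.idx > 16]
25. n10.tag = "kuq"  [S.fin ++ "q"]
26. n9.ok = 7  [len(B.tag) + 4]
27. n9.depth = "wz"  ["wz"]
28. n0.fin = "vp"  ["vp"]
29. n0.acc = "n"  [if A.hot then C.depth else "n"]
30. n0.mk = 9  [C.ok + 2]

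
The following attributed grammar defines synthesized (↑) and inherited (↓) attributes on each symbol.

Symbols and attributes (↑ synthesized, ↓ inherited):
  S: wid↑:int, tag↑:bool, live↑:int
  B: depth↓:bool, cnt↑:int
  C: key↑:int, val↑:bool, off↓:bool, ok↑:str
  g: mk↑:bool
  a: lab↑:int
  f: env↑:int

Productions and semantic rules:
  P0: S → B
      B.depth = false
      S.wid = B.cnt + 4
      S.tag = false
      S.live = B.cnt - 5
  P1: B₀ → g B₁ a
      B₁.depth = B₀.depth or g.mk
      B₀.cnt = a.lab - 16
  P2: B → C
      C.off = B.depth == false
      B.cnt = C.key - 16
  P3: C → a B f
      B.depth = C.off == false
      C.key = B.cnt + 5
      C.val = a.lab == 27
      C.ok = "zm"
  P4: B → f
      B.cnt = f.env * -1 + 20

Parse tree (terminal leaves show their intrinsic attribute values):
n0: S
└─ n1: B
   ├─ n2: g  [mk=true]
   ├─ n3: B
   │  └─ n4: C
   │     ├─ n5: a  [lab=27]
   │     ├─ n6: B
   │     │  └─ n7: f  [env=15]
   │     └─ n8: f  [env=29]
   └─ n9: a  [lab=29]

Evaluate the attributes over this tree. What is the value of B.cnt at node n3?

-6

1. n1.depth = false  [false]
2. n2.mk = true  [terminal]
3. n3.depth = true  [B₀.depth or g.mk]
4. n4.off = false  [B.depth == false]
5. n5.lab = 27  [terminal]
6. n6.depth = true  [C.off == false]
7. n7.env = 15  [terminal]
8. n6.cnt = 5  [f.env * -1 + 20]
9. n8.env = 29  [terminal]
10. n4.key = 10  [B.cnt + 5]
11. n4.val = true  [a.lab == 27]
12. n4.ok = "zm"  ["zm"]
13. n3.cnt = -6  [C.key - 16]
14. n9.lab = 29  [terminal]
15. n1.cnt = 13  [a.lab - 16]
16. n0.wid = 17  [B.cnt + 4]
17. n0.tag = false  [false]
18. n0.live = 8  [B.cnt - 5]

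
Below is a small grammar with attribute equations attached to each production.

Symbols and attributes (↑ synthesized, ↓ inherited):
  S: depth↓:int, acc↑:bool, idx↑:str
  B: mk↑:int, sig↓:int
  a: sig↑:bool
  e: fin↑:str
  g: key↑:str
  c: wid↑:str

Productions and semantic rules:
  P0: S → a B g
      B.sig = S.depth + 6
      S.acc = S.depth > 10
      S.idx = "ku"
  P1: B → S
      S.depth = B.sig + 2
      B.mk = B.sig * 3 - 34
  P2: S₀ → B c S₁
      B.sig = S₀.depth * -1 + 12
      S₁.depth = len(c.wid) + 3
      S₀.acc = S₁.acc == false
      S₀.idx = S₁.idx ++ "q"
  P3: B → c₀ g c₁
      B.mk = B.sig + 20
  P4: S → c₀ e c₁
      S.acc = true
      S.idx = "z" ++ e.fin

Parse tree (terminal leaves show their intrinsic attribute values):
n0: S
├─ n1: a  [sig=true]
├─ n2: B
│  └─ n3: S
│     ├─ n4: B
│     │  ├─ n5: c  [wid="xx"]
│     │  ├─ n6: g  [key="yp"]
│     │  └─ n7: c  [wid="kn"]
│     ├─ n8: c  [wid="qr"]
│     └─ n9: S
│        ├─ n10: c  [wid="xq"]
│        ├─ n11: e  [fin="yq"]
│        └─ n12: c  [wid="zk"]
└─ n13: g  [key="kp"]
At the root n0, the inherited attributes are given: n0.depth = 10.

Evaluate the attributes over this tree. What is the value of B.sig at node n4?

-6

1. n0.depth = 10  [given at root]
2. n1.sig = true  [terminal]
3. n2.sig = 16  [S.depth + 6]
4. n3.depth = 18  [B.sig + 2]
5. n4.sig = -6  [S₀.depth * -1 + 12]
6. n5.wid = "xx"  [terminal]
7. n6.key = "yp"  [terminal]
8. n7.wid = "kn"  [terminal]
9. n4.mk = 14  [B.sig + 20]
10. n8.wid = "qr"  [terminal]
11. n9.depth = 5  [len(c.wid) + 3]
12. n10.wid = "xq"  [terminal]
13. n11.fin = "yq"  [terminal]
14. n12.wid = "zk"  [terminal]
15. n9.acc = true  [true]
16. n9.idx = "zyq"  ["z" ++ e.fin]
17. n3.acc = false  [S₁.acc == false]
18. n3.idx = "zyqq"  [S₁.idx ++ "q"]
19. n2.mk = 14  [B.sig * 3 - 34]
20. n13.key = "kp"  [terminal]
21. n0.acc = false  [S.depth > 10]
22. n0.idx = "ku"  ["ku"]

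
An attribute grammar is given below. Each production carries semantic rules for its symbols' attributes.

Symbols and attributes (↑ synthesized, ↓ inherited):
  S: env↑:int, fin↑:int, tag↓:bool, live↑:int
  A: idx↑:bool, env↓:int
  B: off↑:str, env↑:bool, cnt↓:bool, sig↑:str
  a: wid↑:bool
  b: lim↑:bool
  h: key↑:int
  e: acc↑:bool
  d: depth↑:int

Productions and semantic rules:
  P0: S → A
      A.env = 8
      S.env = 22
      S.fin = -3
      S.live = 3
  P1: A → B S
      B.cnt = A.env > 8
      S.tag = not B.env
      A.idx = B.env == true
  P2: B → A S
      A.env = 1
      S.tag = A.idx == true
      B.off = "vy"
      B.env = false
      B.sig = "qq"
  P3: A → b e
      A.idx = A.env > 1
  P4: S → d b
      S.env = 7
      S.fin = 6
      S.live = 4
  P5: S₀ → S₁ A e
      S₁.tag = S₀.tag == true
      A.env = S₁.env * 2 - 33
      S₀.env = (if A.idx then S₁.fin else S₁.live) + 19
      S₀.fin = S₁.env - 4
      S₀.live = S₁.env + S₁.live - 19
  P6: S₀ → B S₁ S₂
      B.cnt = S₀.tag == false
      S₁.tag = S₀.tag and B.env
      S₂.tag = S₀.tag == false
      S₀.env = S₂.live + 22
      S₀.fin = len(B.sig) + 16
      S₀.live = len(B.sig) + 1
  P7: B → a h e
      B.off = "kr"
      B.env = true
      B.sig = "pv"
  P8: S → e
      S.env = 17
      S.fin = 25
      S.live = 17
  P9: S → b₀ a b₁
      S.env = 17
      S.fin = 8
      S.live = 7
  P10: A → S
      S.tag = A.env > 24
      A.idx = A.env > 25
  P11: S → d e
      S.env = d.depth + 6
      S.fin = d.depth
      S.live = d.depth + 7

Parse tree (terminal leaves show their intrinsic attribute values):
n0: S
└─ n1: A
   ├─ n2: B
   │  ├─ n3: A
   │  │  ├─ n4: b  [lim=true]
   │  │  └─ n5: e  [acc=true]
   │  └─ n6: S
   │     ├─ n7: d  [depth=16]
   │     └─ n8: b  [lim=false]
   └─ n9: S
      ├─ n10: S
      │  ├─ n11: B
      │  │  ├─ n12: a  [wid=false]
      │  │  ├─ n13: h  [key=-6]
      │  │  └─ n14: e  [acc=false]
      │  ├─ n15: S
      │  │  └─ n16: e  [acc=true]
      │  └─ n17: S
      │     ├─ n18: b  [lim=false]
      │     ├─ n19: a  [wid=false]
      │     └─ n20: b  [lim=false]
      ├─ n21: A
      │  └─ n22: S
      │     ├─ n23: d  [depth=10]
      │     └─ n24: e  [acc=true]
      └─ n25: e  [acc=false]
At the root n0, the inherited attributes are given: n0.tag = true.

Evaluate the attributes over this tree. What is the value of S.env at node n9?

1. n0.tag = true  [given at root]
2. n1.env = 8  [8]
3. n2.cnt = false  [A.env > 8]
4. n3.env = 1  [1]
5. n4.lim = true  [terminal]
6. n5.acc = true  [terminal]
7. n3.idx = false  [A.env > 1]
8. n6.tag = false  [A.idx == true]
9. n7.depth = 16  [terminal]
10. n8.lim = false  [terminal]
11. n6.env = 7  [7]
12. n6.fin = 6  [6]
13. n6.live = 4  [4]
14. n2.off = "vy"  ["vy"]
15. n2.env = false  [false]
16. n2.sig = "qq"  ["qq"]
17. n9.tag = true  [not B.env]
18. n10.tag = true  [S₀.tag == true]
19. n11.cnt = false  [S₀.tag == false]
20. n12.wid = false  [terminal]
21. n13.key = -6  [terminal]
22. n14.acc = false  [terminal]
23. n11.off = "kr"  ["kr"]
24. n11.env = true  [true]
25. n11.sig = "pv"  ["pv"]
26. n15.tag = true  [S₀.tag and B.env]
27. n16.acc = true  [terminal]
28. n15.env = 17  [17]
29. n15.fin = 25  [25]
30. n15.live = 17  [17]
31. n17.tag = false  [S₀.tag == false]
32. n18.lim = false  [terminal]
33. n19.wid = false  [terminal]
34. n20.lim = false  [terminal]
35. n17.env = 17  [17]
36. n17.fin = 8  [8]
37. n17.live = 7  [7]
38. n10.env = 29  [S₂.live + 22]
39. n10.fin = 18  [len(B.sig) + 16]
40. n10.live = 3  [len(B.sig) + 1]
41. n21.env = 25  [S₁.env * 2 - 33]
42. n22.tag = true  [A.env > 24]
43. n23.depth = 10  [terminal]
44. n24.acc = true  [terminal]
45. n22.env = 16  [d.depth + 6]
46. n22.fin = 10  [d.depth]
47. n22.live = 17  [d.depth + 7]
48. n21.idx = false  [A.env > 25]
49. n25.acc = false  [terminal]
50. n9.env = 22  [(if A.idx then S₁.fin else S₁.live) + 19]
51. n9.fin = 25  [S₁.env - 4]
52. n9.live = 13  [S₁.env + S₁.live - 19]
53. n1.idx = false  [B.env == true]
54. n0.env = 22  [22]
55. n0.fin = -3  [-3]
56. n0.live = 3  [3]

22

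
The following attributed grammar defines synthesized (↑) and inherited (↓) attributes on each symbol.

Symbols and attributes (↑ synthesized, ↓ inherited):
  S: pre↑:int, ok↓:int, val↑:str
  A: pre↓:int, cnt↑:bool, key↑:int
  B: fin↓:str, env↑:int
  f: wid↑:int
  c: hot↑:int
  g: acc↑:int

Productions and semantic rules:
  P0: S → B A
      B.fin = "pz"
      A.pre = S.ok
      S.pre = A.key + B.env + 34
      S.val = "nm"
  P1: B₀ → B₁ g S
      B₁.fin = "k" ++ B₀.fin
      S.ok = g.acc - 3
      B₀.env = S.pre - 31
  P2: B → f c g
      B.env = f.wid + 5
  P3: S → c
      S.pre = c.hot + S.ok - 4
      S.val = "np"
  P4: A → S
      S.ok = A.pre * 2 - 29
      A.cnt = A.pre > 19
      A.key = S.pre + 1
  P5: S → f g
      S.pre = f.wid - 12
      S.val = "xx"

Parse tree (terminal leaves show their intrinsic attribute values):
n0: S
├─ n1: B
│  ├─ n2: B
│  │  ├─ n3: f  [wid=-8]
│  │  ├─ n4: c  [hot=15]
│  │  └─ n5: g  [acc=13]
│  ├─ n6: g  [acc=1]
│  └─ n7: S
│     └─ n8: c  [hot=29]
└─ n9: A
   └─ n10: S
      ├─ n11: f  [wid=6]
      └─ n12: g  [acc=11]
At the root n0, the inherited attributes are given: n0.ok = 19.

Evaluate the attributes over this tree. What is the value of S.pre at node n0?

1. n0.ok = 19  [given at root]
2. n1.fin = "pz"  ["pz"]
3. n2.fin = "kpz"  ["k" ++ B₀.fin]
4. n3.wid = -8  [terminal]
5. n4.hot = 15  [terminal]
6. n5.acc = 13  [terminal]
7. n2.env = -3  [f.wid + 5]
8. n6.acc = 1  [terminal]
9. n7.ok = -2  [g.acc - 3]
10. n8.hot = 29  [terminal]
11. n7.pre = 23  [c.hot + S.ok - 4]
12. n7.val = "np"  ["np"]
13. n1.env = -8  [S.pre - 31]
14. n9.pre = 19  [S.ok]
15. n10.ok = 9  [A.pre * 2 - 29]
16. n11.wid = 6  [terminal]
17. n12.acc = 11  [terminal]
18. n10.pre = -6  [f.wid - 12]
19. n10.val = "xx"  ["xx"]
20. n9.cnt = false  [A.pre > 19]
21. n9.key = -5  [S.pre + 1]
22. n0.pre = 21  [A.key + B.env + 34]
23. n0.val = "nm"  ["nm"]

21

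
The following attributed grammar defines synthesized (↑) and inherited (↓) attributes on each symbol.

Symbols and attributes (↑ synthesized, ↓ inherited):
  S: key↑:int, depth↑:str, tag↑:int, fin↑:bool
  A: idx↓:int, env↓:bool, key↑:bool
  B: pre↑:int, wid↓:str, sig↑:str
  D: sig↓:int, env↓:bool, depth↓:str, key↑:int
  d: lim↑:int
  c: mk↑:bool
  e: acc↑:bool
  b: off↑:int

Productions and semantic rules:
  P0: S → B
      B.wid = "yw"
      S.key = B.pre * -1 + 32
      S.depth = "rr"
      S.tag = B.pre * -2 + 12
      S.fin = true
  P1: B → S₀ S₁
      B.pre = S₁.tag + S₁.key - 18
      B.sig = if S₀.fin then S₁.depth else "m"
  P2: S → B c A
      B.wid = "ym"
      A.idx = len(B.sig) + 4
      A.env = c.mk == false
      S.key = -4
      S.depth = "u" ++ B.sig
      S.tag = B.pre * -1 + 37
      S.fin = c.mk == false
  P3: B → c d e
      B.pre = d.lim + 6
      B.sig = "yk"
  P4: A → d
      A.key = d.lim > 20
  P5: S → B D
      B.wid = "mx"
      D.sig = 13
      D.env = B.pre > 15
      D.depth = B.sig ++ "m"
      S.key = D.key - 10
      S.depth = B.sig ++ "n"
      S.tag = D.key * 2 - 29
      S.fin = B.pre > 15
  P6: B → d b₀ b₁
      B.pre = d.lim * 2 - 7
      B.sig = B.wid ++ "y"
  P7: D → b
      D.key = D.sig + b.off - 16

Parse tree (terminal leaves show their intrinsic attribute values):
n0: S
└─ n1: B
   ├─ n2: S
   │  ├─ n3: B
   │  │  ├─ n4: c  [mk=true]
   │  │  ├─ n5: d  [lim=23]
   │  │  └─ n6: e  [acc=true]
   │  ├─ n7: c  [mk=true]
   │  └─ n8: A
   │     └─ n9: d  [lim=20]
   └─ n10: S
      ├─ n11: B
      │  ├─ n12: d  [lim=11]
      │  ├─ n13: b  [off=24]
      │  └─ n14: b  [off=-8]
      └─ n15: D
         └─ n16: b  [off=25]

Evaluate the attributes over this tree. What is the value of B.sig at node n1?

1. n1.wid = "yw"  ["yw"]
2. n3.wid = "ym"  ["ym"]
3. n4.mk = true  [terminal]
4. n5.lim = 23  [terminal]
5. n6.acc = true  [terminal]
6. n3.pre = 29  [d.lim + 6]
7. n3.sig = "yk"  ["yk"]
8. n7.mk = true  [terminal]
9. n8.idx = 6  [len(B.sig) + 4]
10. n8.env = false  [c.mk == false]
11. n9.lim = 20  [terminal]
12. n8.key = false  [d.lim > 20]
13. n2.key = -4  [-4]
14. n2.depth = "uyk"  ["u" ++ B.sig]
15. n2.tag = 8  [B.pre * -1 + 37]
16. n2.fin = false  [c.mk == false]
17. n11.wid = "mx"  ["mx"]
18. n12.lim = 11  [terminal]
19. n13.off = 24  [terminal]
20. n14.off = -8  [terminal]
21. n11.pre = 15  [d.lim * 2 - 7]
22. n11.sig = "mxy"  [B.wid ++ "y"]
23. n15.sig = 13  [13]
24. n15.env = false  [B.pre > 15]
25. n15.depth = "mxym"  [B.sig ++ "m"]
26. n16.off = 25  [terminal]
27. n15.key = 22  [D.sig + b.off - 16]
28. n10.key = 12  [D.key - 10]
29. n10.depth = "mxyn"  [B.sig ++ "n"]
30. n10.tag = 15  [D.key * 2 - 29]
31. n10.fin = false  [B.pre > 15]
32. n1.pre = 9  [S₁.tag + S₁.key - 18]
33. n1.sig = "m"  [if S₀.fin then S₁.depth else "m"]
34. n0.key = 23  [B.pre * -1 + 32]
35. n0.depth = "rr"  ["rr"]
36. n0.tag = -6  [B.pre * -2 + 12]
37. n0.fin = true  [true]

"m"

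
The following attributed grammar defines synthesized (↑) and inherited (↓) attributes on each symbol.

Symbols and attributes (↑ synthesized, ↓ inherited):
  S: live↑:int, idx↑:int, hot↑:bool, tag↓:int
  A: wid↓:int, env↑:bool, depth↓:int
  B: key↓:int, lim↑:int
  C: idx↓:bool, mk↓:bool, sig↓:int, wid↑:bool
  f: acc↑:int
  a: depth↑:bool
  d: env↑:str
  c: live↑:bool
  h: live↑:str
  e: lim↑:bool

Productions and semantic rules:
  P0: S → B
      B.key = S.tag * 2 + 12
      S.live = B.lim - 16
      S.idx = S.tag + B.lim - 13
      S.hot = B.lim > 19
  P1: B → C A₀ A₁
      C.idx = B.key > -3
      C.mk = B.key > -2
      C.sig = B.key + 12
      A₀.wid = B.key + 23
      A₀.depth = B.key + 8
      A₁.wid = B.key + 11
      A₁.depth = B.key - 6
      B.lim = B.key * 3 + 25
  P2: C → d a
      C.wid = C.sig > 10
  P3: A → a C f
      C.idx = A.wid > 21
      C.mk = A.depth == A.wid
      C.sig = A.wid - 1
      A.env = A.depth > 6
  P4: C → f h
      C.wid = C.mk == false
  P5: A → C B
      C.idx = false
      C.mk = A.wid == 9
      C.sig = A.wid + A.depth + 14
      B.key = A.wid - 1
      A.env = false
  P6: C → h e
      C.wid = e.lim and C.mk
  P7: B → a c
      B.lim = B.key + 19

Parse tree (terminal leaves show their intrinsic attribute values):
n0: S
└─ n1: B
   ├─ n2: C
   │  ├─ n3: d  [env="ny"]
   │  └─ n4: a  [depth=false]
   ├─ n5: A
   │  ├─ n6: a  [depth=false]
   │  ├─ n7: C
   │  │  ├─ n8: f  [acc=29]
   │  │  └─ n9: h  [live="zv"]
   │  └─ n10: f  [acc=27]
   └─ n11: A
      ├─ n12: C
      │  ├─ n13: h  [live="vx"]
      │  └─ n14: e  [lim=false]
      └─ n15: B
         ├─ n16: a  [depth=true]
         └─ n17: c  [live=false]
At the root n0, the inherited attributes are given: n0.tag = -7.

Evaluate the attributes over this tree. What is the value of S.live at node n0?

1. n0.tag = -7  [given at root]
2. n1.key = -2  [S.tag * 2 + 12]
3. n2.idx = true  [B.key > -3]
4. n2.mk = false  [B.key > -2]
5. n2.sig = 10  [B.key + 12]
6. n3.env = "ny"  [terminal]
7. n4.depth = false  [terminal]
8. n2.wid = false  [C.sig > 10]
9. n5.wid = 21  [B.key + 23]
10. n5.depth = 6  [B.key + 8]
11. n6.depth = false  [terminal]
12. n7.idx = false  [A.wid > 21]
13. n7.mk = false  [A.depth == A.wid]
14. n7.sig = 20  [A.wid - 1]
15. n8.acc = 29  [terminal]
16. n9.live = "zv"  [terminal]
17. n7.wid = true  [C.mk == false]
18. n10.acc = 27  [terminal]
19. n5.env = false  [A.depth > 6]
20. n11.wid = 9  [B.key + 11]
21. n11.depth = -8  [B.key - 6]
22. n12.idx = false  [false]
23. n12.mk = true  [A.wid == 9]
24. n12.sig = 15  [A.wid + A.depth + 14]
25. n13.live = "vx"  [terminal]
26. n14.lim = false  [terminal]
27. n12.wid = false  [e.lim and C.mk]
28. n15.key = 8  [A.wid - 1]
29. n16.depth = true  [terminal]
30. n17.live = false  [terminal]
31. n15.lim = 27  [B.key + 19]
32. n11.env = false  [false]
33. n1.lim = 19  [B.key * 3 + 25]
34. n0.live = 3  [B.lim - 16]
35. n0.idx = -1  [S.tag + B.lim - 13]
36. n0.hot = false  [B.lim > 19]

3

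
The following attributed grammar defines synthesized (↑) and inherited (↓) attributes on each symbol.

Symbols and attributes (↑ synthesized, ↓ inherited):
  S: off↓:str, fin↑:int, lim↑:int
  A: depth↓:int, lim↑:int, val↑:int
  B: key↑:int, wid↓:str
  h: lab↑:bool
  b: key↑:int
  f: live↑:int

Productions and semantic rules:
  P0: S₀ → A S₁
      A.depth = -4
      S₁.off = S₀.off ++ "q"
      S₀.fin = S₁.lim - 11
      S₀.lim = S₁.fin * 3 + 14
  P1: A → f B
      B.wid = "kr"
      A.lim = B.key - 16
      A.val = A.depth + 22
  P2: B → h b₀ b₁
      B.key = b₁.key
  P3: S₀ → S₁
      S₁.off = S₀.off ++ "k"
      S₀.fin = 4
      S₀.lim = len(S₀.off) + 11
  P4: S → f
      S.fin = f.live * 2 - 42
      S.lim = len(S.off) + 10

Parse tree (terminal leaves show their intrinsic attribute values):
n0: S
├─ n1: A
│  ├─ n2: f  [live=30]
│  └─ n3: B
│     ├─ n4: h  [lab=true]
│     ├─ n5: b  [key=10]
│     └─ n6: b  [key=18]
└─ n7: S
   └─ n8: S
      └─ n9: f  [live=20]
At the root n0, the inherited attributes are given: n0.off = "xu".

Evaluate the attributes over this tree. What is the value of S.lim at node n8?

14

1. n0.off = "xu"  [given at root]
2. n1.depth = -4  [-4]
3. n2.live = 30  [terminal]
4. n3.wid = "kr"  ["kr"]
5. n4.lab = true  [terminal]
6. n5.key = 10  [terminal]
7. n6.key = 18  [terminal]
8. n3.key = 18  [b₁.key]
9. n1.lim = 2  [B.key - 16]
10. n1.val = 18  [A.depth + 22]
11. n7.off = "xuq"  [S₀.off ++ "q"]
12. n8.off = "xuqk"  [S₀.off ++ "k"]
13. n9.live = 20  [terminal]
14. n8.fin = -2  [f.live * 2 - 42]
15. n8.lim = 14  [len(S.off) + 10]
16. n7.fin = 4  [4]
17. n7.lim = 14  [len(S₀.off) + 11]
18. n0.fin = 3  [S₁.lim - 11]
19. n0.lim = 26  [S₁.fin * 3 + 14]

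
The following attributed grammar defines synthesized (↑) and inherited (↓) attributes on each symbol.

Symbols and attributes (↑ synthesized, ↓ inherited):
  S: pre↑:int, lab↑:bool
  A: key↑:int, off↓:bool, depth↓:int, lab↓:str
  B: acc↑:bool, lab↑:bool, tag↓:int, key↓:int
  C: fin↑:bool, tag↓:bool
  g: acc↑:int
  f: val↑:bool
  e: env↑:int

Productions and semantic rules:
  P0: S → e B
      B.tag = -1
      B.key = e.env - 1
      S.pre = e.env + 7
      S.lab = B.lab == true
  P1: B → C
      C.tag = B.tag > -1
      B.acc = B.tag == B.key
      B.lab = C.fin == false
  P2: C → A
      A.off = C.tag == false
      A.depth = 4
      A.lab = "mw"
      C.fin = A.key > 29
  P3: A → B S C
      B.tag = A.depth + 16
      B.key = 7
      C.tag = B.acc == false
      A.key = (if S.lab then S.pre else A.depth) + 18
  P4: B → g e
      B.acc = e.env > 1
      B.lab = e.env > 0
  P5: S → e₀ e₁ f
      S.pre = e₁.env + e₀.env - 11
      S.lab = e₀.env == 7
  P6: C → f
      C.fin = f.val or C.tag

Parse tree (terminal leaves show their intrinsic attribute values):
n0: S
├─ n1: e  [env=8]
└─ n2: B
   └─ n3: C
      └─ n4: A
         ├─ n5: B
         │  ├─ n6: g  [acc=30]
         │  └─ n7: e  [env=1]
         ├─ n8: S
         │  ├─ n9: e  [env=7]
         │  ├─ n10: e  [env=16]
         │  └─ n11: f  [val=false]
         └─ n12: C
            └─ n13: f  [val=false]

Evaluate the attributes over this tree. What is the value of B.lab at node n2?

false

1. n1.env = 8  [terminal]
2. n2.tag = -1  [-1]
3. n2.key = 7  [e.env - 1]
4. n3.tag = false  [B.tag > -1]
5. n4.off = true  [C.tag == false]
6. n4.depth = 4  [4]
7. n4.lab = "mw"  ["mw"]
8. n5.tag = 20  [A.depth + 16]
9. n5.key = 7  [7]
10. n6.acc = 30  [terminal]
11. n7.env = 1  [terminal]
12. n5.acc = false  [e.env > 1]
13. n5.lab = true  [e.env > 0]
14. n9.env = 7  [terminal]
15. n10.env = 16  [terminal]
16. n11.val = false  [terminal]
17. n8.pre = 12  [e₁.env + e₀.env - 11]
18. n8.lab = true  [e₀.env == 7]
19. n12.tag = true  [B.acc == false]
20. n13.val = false  [terminal]
21. n12.fin = true  [f.val or C.tag]
22. n4.key = 30  [(if S.lab then S.pre else A.depth) + 18]
23. n3.fin = true  [A.key > 29]
24. n2.acc = false  [B.tag == B.key]
25. n2.lab = false  [C.fin == false]
26. n0.pre = 15  [e.env + 7]
27. n0.lab = false  [B.lab == true]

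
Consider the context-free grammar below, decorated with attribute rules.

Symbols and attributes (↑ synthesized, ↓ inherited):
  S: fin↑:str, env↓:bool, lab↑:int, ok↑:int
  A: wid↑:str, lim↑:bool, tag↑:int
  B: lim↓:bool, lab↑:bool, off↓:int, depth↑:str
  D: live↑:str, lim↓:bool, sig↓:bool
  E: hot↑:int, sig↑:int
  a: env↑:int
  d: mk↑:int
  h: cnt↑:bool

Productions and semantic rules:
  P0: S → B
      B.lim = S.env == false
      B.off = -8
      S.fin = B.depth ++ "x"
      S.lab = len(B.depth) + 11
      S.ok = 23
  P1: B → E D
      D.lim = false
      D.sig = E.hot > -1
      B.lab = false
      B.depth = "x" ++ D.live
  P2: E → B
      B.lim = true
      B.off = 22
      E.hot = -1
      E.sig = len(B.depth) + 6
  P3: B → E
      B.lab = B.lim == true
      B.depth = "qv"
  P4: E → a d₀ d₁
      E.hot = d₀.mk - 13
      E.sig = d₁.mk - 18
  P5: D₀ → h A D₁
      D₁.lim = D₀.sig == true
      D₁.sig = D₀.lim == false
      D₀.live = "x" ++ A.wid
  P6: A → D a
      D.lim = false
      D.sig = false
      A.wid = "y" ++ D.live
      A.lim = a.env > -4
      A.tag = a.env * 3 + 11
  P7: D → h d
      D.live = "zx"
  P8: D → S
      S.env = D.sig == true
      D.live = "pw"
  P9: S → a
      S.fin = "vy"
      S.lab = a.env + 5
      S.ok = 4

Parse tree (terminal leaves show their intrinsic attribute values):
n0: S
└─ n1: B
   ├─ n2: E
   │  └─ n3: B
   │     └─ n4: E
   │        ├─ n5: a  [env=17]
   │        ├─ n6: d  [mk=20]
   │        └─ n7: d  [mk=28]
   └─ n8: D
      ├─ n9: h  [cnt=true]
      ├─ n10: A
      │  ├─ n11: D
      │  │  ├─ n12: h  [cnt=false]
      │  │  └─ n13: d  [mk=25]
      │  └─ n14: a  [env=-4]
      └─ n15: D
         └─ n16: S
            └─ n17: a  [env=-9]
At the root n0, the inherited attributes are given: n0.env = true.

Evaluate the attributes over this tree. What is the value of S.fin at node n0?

"xxyzxx"

1. n0.env = true  [given at root]
2. n1.lim = false  [S.env == false]
3. n1.off = -8  [-8]
4. n3.lim = true  [true]
5. n3.off = 22  [22]
6. n5.env = 17  [terminal]
7. n6.mk = 20  [terminal]
8. n7.mk = 28  [terminal]
9. n4.hot = 7  [d₀.mk - 13]
10. n4.sig = 10  [d₁.mk - 18]
11. n3.lab = true  [B.lim == true]
12. n3.depth = "qv"  ["qv"]
13. n2.hot = -1  [-1]
14. n2.sig = 8  [len(B.depth) + 6]
15. n8.lim = false  [false]
16. n8.sig = false  [E.hot > -1]
17. n9.cnt = true  [terminal]
18. n11.lim = false  [false]
19. n11.sig = false  [false]
20. n12.cnt = false  [terminal]
21. n13.mk = 25  [terminal]
22. n11.live = "zx"  ["zx"]
23. n14.env = -4  [terminal]
24. n10.wid = "yzx"  ["y" ++ D.live]
25. n10.lim = false  [a.env > -4]
26. n10.tag = -1  [a.env * 3 + 11]
27. n15.lim = false  [D₀.sig == true]
28. n15.sig = true  [D₀.lim == false]
29. n16.env = true  [D.sig == true]
30. n17.env = -9  [terminal]
31. n16.fin = "vy"  ["vy"]
32. n16.lab = -4  [a.env + 5]
33. n16.ok = 4  [4]
34. n15.live = "pw"  ["pw"]
35. n8.live = "xyzx"  ["x" ++ A.wid]
36. n1.lab = false  [false]
37. n1.depth = "xxyzx"  ["x" ++ D.live]
38. n0.fin = "xxyzxx"  [B.depth ++ "x"]
39. n0.lab = 16  [len(B.depth) + 11]
40. n0.ok = 23  [23]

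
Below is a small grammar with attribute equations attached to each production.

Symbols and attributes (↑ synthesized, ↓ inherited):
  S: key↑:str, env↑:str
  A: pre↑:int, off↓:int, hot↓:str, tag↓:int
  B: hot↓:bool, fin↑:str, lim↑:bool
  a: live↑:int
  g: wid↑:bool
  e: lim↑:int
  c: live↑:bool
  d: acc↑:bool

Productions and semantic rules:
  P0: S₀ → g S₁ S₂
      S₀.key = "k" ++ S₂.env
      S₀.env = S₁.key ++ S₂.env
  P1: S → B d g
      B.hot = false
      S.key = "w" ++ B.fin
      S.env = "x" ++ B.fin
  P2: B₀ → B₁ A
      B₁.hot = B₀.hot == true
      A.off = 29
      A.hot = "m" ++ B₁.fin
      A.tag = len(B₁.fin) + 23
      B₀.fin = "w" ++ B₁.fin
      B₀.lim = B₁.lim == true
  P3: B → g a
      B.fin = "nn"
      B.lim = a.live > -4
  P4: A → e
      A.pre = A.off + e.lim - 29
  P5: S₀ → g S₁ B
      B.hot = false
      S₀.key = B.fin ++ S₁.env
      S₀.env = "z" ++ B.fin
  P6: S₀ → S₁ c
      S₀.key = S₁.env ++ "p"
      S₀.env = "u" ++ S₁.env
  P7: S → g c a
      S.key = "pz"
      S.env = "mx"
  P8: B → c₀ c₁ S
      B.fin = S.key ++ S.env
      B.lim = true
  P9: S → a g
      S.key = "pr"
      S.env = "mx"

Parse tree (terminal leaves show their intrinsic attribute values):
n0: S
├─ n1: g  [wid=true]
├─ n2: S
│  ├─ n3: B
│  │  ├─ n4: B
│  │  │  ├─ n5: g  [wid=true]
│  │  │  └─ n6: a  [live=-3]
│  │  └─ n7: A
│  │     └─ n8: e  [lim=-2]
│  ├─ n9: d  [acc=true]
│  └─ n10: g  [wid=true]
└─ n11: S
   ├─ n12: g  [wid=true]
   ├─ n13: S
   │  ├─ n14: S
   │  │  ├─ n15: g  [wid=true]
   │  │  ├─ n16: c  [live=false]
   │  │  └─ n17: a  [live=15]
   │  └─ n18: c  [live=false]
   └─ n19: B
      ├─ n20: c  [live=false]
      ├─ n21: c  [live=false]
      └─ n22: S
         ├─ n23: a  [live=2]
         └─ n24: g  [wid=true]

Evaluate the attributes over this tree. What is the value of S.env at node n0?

1. n1.wid = true  [terminal]
2. n3.hot = false  [false]
3. n4.hot = false  [B₀.hot == true]
4. n5.wid = true  [terminal]
5. n6.live = -3  [terminal]
6. n4.fin = "nn"  ["nn"]
7. n4.lim = true  [a.live > -4]
8. n7.off = 29  [29]
9. n7.hot = "mnn"  ["m" ++ B₁.fin]
10. n7.tag = 25  [len(B₁.fin) + 23]
11. n8.lim = -2  [terminal]
12. n7.pre = -2  [A.off + e.lim - 29]
13. n3.fin = "wnn"  ["w" ++ B₁.fin]
14. n3.lim = true  [B₁.lim == true]
15. n9.acc = true  [terminal]
16. n10.wid = true  [terminal]
17. n2.key = "wwnn"  ["w" ++ B.fin]
18. n2.env = "xwnn"  ["x" ++ B.fin]
19. n12.wid = true  [terminal]
20. n15.wid = true  [terminal]
21. n16.live = false  [terminal]
22. n17.live = 15  [terminal]
23. n14.key = "pz"  ["pz"]
24. n14.env = "mx"  ["mx"]
25. n18.live = false  [terminal]
26. n13.key = "mxp"  [S₁.env ++ "p"]
27. n13.env = "umx"  ["u" ++ S₁.env]
28. n19.hot = false  [false]
29. n20.live = false  [terminal]
30. n21.live = false  [terminal]
31. n23.live = 2  [terminal]
32. n24.wid = true  [terminal]
33. n22.key = "pr"  ["pr"]
34. n22.env = "mx"  ["mx"]
35. n19.fin = "prmx"  [S.key ++ S.env]
36. n19.lim = true  [true]
37. n11.key = "prmxumx"  [B.fin ++ S₁.env]
38. n11.env = "zprmx"  ["z" ++ B.fin]
39. n0.key = "kzprmx"  ["k" ++ S₂.env]
40. n0.env = "wwnnzprmx"  [S₁.key ++ S₂.env]

"wwnnzprmx"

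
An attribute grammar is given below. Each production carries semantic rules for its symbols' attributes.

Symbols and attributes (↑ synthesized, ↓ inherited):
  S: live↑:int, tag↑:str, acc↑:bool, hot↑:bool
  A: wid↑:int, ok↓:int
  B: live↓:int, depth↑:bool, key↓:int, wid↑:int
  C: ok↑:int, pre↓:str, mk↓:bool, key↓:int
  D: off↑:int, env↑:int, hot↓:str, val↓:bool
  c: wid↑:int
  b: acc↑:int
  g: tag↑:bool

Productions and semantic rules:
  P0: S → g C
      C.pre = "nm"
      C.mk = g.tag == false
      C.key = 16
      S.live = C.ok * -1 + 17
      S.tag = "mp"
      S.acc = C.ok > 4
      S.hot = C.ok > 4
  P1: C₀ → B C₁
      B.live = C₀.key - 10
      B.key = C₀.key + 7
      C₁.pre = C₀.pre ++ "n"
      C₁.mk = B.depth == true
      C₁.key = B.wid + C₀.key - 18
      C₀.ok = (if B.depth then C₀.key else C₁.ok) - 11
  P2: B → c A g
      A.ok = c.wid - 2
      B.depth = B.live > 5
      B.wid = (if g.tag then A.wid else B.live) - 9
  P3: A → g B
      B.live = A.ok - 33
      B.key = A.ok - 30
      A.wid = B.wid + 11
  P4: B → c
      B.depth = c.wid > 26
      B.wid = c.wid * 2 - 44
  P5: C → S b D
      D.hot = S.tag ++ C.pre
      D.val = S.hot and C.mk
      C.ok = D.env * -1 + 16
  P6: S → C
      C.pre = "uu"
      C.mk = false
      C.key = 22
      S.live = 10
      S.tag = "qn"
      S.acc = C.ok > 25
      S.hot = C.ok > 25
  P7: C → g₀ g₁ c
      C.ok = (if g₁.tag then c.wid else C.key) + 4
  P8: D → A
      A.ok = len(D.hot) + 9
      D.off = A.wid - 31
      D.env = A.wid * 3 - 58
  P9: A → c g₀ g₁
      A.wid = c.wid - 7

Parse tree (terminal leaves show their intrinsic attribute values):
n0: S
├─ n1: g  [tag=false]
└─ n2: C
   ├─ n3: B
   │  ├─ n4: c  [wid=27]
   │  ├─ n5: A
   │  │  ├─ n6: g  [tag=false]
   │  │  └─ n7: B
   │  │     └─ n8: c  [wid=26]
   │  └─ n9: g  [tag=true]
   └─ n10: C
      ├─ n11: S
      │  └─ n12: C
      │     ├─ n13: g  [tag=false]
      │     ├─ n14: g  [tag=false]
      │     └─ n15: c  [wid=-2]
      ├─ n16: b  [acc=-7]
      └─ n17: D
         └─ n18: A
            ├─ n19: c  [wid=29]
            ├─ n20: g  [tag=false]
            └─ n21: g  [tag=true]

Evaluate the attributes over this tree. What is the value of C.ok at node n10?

8

1. n1.tag = false  [terminal]
2. n2.pre = "nm"  ["nm"]
3. n2.mk = true  [g.tag == false]
4. n2.key = 16  [16]
5. n3.live = 6  [C₀.key - 10]
6. n3.key = 23  [C₀.key + 7]
7. n4.wid = 27  [terminal]
8. n5.ok = 25  [c.wid - 2]
9. n6.tag = false  [terminal]
10. n7.live = -8  [A.ok - 33]
11. n7.key = -5  [A.ok - 30]
12. n8.wid = 26  [terminal]
13. n7.depth = false  [c.wid > 26]
14. n7.wid = 8  [c.wid * 2 - 44]
15. n5.wid = 19  [B.wid + 11]
16. n9.tag = true  [terminal]
17. n3.depth = true  [B.live > 5]
18. n3.wid = 10  [(if g.tag then A.wid else B.live) - 9]
19. n10.pre = "nmn"  [C₀.pre ++ "n"]
20. n10.mk = true  [B.depth == true]
21. n10.key = 8  [B.wid + C₀.key - 18]
22. n12.pre = "uu"  ["uu"]
23. n12.mk = false  [false]
24. n12.key = 22  [22]
25. n13.tag = false  [terminal]
26. n14.tag = false  [terminal]
27. n15.wid = -2  [terminal]
28. n12.ok = 26  [(if g₁.tag then c.wid else C.key) + 4]
29. n11.live = 10  [10]
30. n11.tag = "qn"  ["qn"]
31. n11.acc = true  [C.ok > 25]
32. n11.hot = true  [C.ok > 25]
33. n16.acc = -7  [terminal]
34. n17.hot = "qnnmn"  [S.tag ++ C.pre]
35. n17.val = true  [S.hot and C.mk]
36. n18.ok = 14  [len(D.hot) + 9]
37. n19.wid = 29  [terminal]
38. n20.tag = false  [terminal]
39. n21.tag = true  [terminal]
40. n18.wid = 22  [c.wid - 7]
41. n17.off = -9  [A.wid - 31]
42. n17.env = 8  [A.wid * 3 - 58]
43. n10.ok = 8  [D.env * -1 + 16]
44. n2.ok = 5  [(if B.depth then C₀.key else C₁.ok) - 11]
45. n0.live = 12  [C.ok * -1 + 17]
46. n0.tag = "mp"  ["mp"]
47. n0.acc = true  [C.ok > 4]
48. n0.hot = true  [C.ok > 4]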